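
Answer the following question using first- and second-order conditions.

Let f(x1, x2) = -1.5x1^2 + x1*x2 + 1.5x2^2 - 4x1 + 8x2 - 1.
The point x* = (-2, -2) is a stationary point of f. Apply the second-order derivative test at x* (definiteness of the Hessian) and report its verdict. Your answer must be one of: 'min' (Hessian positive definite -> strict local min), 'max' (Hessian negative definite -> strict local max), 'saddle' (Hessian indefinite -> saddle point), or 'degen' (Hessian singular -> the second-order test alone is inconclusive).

Compute the Hessian H = grad^2 f:
  H = [[-3, 1], [1, 3]]
Verify stationarity: grad f(x*) = H x* + g = (0, 0).
Eigenvalues of H: -3.1623, 3.1623.
Eigenvalues have mixed signs, so H is indefinite -> x* is a saddle point.

saddle


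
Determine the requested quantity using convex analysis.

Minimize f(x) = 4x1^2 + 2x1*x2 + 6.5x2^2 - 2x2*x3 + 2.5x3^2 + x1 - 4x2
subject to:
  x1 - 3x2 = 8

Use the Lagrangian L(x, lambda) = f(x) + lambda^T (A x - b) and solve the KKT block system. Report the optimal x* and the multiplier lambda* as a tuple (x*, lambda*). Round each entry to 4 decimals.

Form the Lagrangian:
  L(x, lambda) = (1/2) x^T Q x + c^T x + lambda^T (A x - b)
Stationarity (grad_x L = 0): Q x + c + A^T lambda = 0.
Primal feasibility: A x = b.

This gives the KKT block system:
  [ Q   A^T ] [ x     ]   [-c ]
  [ A    0  ] [ lambda ] = [ b ]

Solving the linear system:
  x*      = (1.5447, -2.1518, -0.8607)
  lambda* = (-9.0541)
  f(x*)   = 41.2921

x* = (1.5447, -2.1518, -0.8607), lambda* = (-9.0541)


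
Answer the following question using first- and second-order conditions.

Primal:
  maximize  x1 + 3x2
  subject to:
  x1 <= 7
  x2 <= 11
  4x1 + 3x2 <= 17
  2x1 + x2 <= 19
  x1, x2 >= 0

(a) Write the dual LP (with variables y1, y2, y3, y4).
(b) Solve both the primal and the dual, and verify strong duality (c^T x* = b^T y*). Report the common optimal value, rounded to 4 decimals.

The standard primal-dual pair for 'max c^T x s.t. A x <= b, x >= 0' is:
  Dual:  min b^T y  s.t.  A^T y >= c,  y >= 0.

So the dual LP is:
  minimize  7y1 + 11y2 + 17y3 + 19y4
  subject to:
    y1 + 4y3 + 2y4 >= 1
    y2 + 3y3 + y4 >= 3
    y1, y2, y3, y4 >= 0

Solving the primal: x* = (0, 5.6667).
  primal value c^T x* = 17.
Solving the dual: y* = (0, 0, 1, 0).
  dual value b^T y* = 17.
Strong duality: c^T x* = b^T y*. Confirmed.

17


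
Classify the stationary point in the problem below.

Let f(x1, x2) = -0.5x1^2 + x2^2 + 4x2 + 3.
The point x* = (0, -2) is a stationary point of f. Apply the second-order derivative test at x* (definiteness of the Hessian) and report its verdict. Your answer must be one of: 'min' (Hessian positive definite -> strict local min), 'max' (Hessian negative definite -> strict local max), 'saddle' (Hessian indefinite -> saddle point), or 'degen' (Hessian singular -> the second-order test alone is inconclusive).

Compute the Hessian H = grad^2 f:
  H = [[-1, 0], [0, 2]]
Verify stationarity: grad f(x*) = H x* + g = (0, 0).
Eigenvalues of H: -1, 2.
Eigenvalues have mixed signs, so H is indefinite -> x* is a saddle point.

saddle


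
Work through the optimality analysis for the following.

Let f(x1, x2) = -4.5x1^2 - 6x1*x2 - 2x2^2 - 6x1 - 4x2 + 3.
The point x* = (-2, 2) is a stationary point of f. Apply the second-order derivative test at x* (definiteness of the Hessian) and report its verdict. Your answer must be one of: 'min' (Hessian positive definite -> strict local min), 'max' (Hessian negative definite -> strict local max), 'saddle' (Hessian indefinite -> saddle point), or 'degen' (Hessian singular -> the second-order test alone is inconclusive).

Compute the Hessian H = grad^2 f:
  H = [[-9, -6], [-6, -4]]
Verify stationarity: grad f(x*) = H x* + g = (0, 0).
Eigenvalues of H: -13, 0.
H has a zero eigenvalue (singular; negative semidefinite but not definite), so H is neither positive definite, negative definite, nor indefinite. The second-order test alone is inconclusive -> degen.
(Indeed, f is constant along the null direction of H through x*, so x* is not a strict local extremum.)

degen


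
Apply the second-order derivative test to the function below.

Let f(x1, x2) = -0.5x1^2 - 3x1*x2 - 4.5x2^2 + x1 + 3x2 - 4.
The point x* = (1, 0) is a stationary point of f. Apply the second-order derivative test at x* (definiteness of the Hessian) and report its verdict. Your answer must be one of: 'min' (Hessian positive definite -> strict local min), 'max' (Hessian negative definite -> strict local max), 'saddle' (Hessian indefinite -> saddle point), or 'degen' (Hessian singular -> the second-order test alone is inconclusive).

Compute the Hessian H = grad^2 f:
  H = [[-1, -3], [-3, -9]]
Verify stationarity: grad f(x*) = H x* + g = (0, 0).
Eigenvalues of H: -10, 0.
H has a zero eigenvalue (singular; negative semidefinite but not definite), so H is neither positive definite, negative definite, nor indefinite. The second-order test alone is inconclusive -> degen.
(Indeed, f is constant along the null direction of H through x*, so x* is not a strict local extremum.)

degen


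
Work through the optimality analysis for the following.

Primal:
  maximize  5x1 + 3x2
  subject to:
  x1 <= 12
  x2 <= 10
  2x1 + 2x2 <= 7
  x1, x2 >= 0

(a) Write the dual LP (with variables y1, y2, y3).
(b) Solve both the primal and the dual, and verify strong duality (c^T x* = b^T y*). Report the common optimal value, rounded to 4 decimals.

The standard primal-dual pair for 'max c^T x s.t. A x <= b, x >= 0' is:
  Dual:  min b^T y  s.t.  A^T y >= c,  y >= 0.

So the dual LP is:
  minimize  12y1 + 10y2 + 7y3
  subject to:
    y1 + 2y3 >= 5
    y2 + 2y3 >= 3
    y1, y2, y3 >= 0

Solving the primal: x* = (3.5, 0).
  primal value c^T x* = 17.5.
Solving the dual: y* = (0, 0, 2.5).
  dual value b^T y* = 17.5.
Strong duality: c^T x* = b^T y*. Confirmed.

17.5


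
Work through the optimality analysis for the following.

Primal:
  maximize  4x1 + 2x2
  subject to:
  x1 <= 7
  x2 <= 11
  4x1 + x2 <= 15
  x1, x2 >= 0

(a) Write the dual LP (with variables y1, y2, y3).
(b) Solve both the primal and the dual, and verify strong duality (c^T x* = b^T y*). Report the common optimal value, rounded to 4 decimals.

The standard primal-dual pair for 'max c^T x s.t. A x <= b, x >= 0' is:
  Dual:  min b^T y  s.t.  A^T y >= c,  y >= 0.

So the dual LP is:
  minimize  7y1 + 11y2 + 15y3
  subject to:
    y1 + 4y3 >= 4
    y2 + y3 >= 2
    y1, y2, y3 >= 0

Solving the primal: x* = (1, 11).
  primal value c^T x* = 26.
Solving the dual: y* = (0, 1, 1).
  dual value b^T y* = 26.
Strong duality: c^T x* = b^T y*. Confirmed.

26


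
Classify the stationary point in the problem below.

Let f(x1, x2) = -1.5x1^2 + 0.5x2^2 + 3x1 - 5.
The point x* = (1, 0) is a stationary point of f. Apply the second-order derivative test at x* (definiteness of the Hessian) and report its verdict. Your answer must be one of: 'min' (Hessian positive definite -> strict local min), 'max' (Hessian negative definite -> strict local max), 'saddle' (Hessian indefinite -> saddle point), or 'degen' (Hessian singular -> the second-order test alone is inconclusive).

Compute the Hessian H = grad^2 f:
  H = [[-3, 0], [0, 1]]
Verify stationarity: grad f(x*) = H x* + g = (0, 0).
Eigenvalues of H: -3, 1.
Eigenvalues have mixed signs, so H is indefinite -> x* is a saddle point.

saddle


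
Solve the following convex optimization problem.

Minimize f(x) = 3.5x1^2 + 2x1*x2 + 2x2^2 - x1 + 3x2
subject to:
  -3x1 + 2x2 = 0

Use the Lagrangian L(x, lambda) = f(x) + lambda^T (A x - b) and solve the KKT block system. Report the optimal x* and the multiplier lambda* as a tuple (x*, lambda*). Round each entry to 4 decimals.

Form the Lagrangian:
  L(x, lambda) = (1/2) x^T Q x + c^T x + lambda^T (A x - b)
Stationarity (grad_x L = 0): Q x + c + A^T lambda = 0.
Primal feasibility: A x = b.

This gives the KKT block system:
  [ Q   A^T ] [ x     ]   [-c ]
  [ A    0  ] [ lambda ] = [ b ]

Solving the linear system:
  x*      = (-0.1591, -0.2386)
  lambda* = (-0.8636)
  f(x*)   = -0.2784

x* = (-0.1591, -0.2386), lambda* = (-0.8636)


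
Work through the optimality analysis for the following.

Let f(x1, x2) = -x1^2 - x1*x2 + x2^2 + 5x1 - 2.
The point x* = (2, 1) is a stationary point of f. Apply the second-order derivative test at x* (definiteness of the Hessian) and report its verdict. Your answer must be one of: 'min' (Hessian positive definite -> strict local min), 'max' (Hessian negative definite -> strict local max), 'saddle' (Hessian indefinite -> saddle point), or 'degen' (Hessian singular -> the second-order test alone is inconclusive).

Compute the Hessian H = grad^2 f:
  H = [[-2, -1], [-1, 2]]
Verify stationarity: grad f(x*) = H x* + g = (0, 0).
Eigenvalues of H: -2.2361, 2.2361.
Eigenvalues have mixed signs, so H is indefinite -> x* is a saddle point.

saddle


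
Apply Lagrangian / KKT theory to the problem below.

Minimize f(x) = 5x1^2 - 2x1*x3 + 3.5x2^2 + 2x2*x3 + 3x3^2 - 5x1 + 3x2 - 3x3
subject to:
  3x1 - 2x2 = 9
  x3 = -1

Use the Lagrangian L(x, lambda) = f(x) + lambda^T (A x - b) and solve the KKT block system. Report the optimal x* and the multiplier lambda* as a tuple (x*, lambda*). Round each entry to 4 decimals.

Form the Lagrangian:
  L(x, lambda) = (1/2) x^T Q x + c^T x + lambda^T (A x - b)
Stationarity (grad_x L = 0): Q x + c + A^T lambda = 0.
Primal feasibility: A x = b.

This gives the KKT block system:
  [ Q   A^T ] [ x     ]   [-c ]
  [ A    0  ] [ lambda ] = [ b ]

Solving the linear system:
  x*      = (1.8932, -1.6602, -1)
  lambda* = (-5.3107, 16.1068)
  f(x*)   = 26.2282

x* = (1.8932, -1.6602, -1), lambda* = (-5.3107, 16.1068)


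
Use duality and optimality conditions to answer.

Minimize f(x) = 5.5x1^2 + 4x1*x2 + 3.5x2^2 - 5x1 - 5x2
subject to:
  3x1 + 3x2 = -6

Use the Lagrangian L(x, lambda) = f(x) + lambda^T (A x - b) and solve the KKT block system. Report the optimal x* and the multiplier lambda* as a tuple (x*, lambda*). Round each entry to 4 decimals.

Form the Lagrangian:
  L(x, lambda) = (1/2) x^T Q x + c^T x + lambda^T (A x - b)
Stationarity (grad_x L = 0): Q x + c + A^T lambda = 0.
Primal feasibility: A x = b.

This gives the KKT block system:
  [ Q   A^T ] [ x     ]   [-c ]
  [ A    0  ] [ lambda ] = [ b ]

Solving the linear system:
  x*      = (-0.6, -1.4)
  lambda* = (5.7333)
  f(x*)   = 22.2

x* = (-0.6, -1.4), lambda* = (5.7333)


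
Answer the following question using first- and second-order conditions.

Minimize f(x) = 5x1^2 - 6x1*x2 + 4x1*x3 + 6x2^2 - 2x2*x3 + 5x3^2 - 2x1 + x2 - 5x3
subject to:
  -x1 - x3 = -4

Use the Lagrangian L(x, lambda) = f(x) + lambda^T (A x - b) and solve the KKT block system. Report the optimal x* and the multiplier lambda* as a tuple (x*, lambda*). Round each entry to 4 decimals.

Form the Lagrangian:
  L(x, lambda) = (1/2) x^T Q x + c^T x + lambda^T (A x - b)
Stationarity (grad_x L = 0): Q x + c + A^T lambda = 0.
Primal feasibility: A x = b.

This gives the KKT block system:
  [ Q   A^T ] [ x     ]   [-c ]
  [ A    0  ] [ lambda ] = [ b ]

Solving the linear system:
  x*      = (2.1875, 1.3125, 1.8125)
  lambda* = (19.25)
  f(x*)   = 32.4375

x* = (2.1875, 1.3125, 1.8125), lambda* = (19.25)


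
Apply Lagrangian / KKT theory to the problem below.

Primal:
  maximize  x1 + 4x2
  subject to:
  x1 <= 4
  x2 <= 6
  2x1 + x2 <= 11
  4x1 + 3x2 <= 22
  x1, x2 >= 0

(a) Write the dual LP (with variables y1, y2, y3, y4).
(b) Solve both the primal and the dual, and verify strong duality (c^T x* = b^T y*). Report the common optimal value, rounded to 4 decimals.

The standard primal-dual pair for 'max c^T x s.t. A x <= b, x >= 0' is:
  Dual:  min b^T y  s.t.  A^T y >= c,  y >= 0.

So the dual LP is:
  minimize  4y1 + 6y2 + 11y3 + 22y4
  subject to:
    y1 + 2y3 + 4y4 >= 1
    y2 + y3 + 3y4 >= 4
    y1, y2, y3, y4 >= 0

Solving the primal: x* = (1, 6).
  primal value c^T x* = 25.
Solving the dual: y* = (0, 3.25, 0, 0.25).
  dual value b^T y* = 25.
Strong duality: c^T x* = b^T y*. Confirmed.

25


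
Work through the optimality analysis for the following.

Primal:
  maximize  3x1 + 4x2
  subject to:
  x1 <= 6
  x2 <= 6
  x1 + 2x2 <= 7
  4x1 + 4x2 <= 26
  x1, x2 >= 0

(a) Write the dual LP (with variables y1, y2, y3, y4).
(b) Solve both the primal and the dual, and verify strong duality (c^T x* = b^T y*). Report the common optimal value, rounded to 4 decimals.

The standard primal-dual pair for 'max c^T x s.t. A x <= b, x >= 0' is:
  Dual:  min b^T y  s.t.  A^T y >= c,  y >= 0.

So the dual LP is:
  minimize  6y1 + 6y2 + 7y3 + 26y4
  subject to:
    y1 + y3 + 4y4 >= 3
    y2 + 2y3 + 4y4 >= 4
    y1, y2, y3, y4 >= 0

Solving the primal: x* = (6, 0.5).
  primal value c^T x* = 20.
Solving the dual: y* = (0, 0, 1, 0.5).
  dual value b^T y* = 20.
Strong duality: c^T x* = b^T y*. Confirmed.

20


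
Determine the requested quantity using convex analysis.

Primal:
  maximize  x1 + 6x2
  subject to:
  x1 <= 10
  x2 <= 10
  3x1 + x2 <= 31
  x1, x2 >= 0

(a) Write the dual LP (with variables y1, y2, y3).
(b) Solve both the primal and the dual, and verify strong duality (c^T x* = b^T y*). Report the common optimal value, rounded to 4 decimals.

The standard primal-dual pair for 'max c^T x s.t. A x <= b, x >= 0' is:
  Dual:  min b^T y  s.t.  A^T y >= c,  y >= 0.

So the dual LP is:
  minimize  10y1 + 10y2 + 31y3
  subject to:
    y1 + 3y3 >= 1
    y2 + y3 >= 6
    y1, y2, y3 >= 0

Solving the primal: x* = (7, 10).
  primal value c^T x* = 67.
Solving the dual: y* = (0, 5.6667, 0.3333).
  dual value b^T y* = 67.
Strong duality: c^T x* = b^T y*. Confirmed.

67


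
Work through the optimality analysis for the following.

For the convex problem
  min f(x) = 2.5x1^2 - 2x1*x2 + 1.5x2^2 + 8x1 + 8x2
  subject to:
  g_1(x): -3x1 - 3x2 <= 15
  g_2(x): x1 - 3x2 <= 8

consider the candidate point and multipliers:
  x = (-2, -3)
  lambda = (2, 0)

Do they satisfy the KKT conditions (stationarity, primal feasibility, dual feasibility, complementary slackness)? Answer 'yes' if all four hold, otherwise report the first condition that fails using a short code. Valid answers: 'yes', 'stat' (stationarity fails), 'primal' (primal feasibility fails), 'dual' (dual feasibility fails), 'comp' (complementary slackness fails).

Gradient of f: grad f(x) = Q x + c = (4, 3)
Constraint values g_i(x) = a_i^T x - b_i:
  g_1((-2, -3)) = 0
  g_2((-2, -3)) = -1
Stationarity residual: grad f(x) + sum_i lambda_i a_i = (-2, -3)
  -> stationarity FAILS
Primal feasibility (all g_i <= 0): OK
Dual feasibility (all lambda_i >= 0): OK
Complementary slackness (lambda_i * g_i(x) = 0 for all i): OK

Verdict: the first failing condition is stationarity -> stat.

stat


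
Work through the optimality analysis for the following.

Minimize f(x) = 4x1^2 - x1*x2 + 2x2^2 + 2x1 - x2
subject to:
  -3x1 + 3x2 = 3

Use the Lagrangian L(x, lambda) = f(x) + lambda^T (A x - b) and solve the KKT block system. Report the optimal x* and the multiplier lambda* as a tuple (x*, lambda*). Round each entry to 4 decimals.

Form the Lagrangian:
  L(x, lambda) = (1/2) x^T Q x + c^T x + lambda^T (A x - b)
Stationarity (grad_x L = 0): Q x + c + A^T lambda = 0.
Primal feasibility: A x = b.

This gives the KKT block system:
  [ Q   A^T ] [ x     ]   [-c ]
  [ A    0  ] [ lambda ] = [ b ]

Solving the linear system:
  x*      = (-0.4, 0.6)
  lambda* = (-0.6)
  f(x*)   = 0.2

x* = (-0.4, 0.6), lambda* = (-0.6)


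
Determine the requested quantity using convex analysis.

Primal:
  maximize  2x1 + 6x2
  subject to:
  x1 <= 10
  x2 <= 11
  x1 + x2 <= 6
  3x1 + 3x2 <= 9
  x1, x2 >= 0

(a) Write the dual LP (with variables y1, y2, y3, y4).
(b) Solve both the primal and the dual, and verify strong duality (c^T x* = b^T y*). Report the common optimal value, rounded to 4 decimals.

The standard primal-dual pair for 'max c^T x s.t. A x <= b, x >= 0' is:
  Dual:  min b^T y  s.t.  A^T y >= c,  y >= 0.

So the dual LP is:
  minimize  10y1 + 11y2 + 6y3 + 9y4
  subject to:
    y1 + y3 + 3y4 >= 2
    y2 + y3 + 3y4 >= 6
    y1, y2, y3, y4 >= 0

Solving the primal: x* = (0, 3).
  primal value c^T x* = 18.
Solving the dual: y* = (0, 0, 0, 2).
  dual value b^T y* = 18.
Strong duality: c^T x* = b^T y*. Confirmed.

18


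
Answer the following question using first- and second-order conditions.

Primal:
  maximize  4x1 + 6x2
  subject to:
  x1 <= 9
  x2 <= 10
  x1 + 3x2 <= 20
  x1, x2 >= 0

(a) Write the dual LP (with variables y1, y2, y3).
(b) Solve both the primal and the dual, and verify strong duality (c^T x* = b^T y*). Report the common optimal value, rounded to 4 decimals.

The standard primal-dual pair for 'max c^T x s.t. A x <= b, x >= 0' is:
  Dual:  min b^T y  s.t.  A^T y >= c,  y >= 0.

So the dual LP is:
  minimize  9y1 + 10y2 + 20y3
  subject to:
    y1 + y3 >= 4
    y2 + 3y3 >= 6
    y1, y2, y3 >= 0

Solving the primal: x* = (9, 3.6667).
  primal value c^T x* = 58.
Solving the dual: y* = (2, 0, 2).
  dual value b^T y* = 58.
Strong duality: c^T x* = b^T y*. Confirmed.

58


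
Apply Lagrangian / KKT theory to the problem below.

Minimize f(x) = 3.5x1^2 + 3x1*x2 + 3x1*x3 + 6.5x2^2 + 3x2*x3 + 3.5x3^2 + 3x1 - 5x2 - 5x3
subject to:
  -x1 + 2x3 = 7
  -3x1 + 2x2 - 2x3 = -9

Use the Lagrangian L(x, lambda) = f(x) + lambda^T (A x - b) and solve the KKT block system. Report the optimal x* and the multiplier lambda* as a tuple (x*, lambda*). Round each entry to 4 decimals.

Form the Lagrangian:
  L(x, lambda) = (1/2) x^T Q x + c^T x + lambda^T (A x - b)
Stationarity (grad_x L = 0): Q x + c + A^T lambda = 0.
Primal feasibility: A x = b.

This gives the KKT block system:
  [ Q   A^T ] [ x     ]   [-c ]
  [ A    0  ] [ lambda ] = [ b ]

Solving the linear system:
  x*      = (-0.0459, -1.0917, 3.4771)
  lambda* = (-3.5138, 4.4495)
  f(x*)   = 26.289

x* = (-0.0459, -1.0917, 3.4771), lambda* = (-3.5138, 4.4495)


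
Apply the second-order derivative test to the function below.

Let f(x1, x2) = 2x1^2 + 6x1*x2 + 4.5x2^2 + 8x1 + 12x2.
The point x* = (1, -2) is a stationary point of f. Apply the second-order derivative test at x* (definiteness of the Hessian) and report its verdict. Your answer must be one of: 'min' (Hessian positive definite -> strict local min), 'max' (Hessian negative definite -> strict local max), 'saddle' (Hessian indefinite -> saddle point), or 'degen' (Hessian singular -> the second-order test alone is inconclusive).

Compute the Hessian H = grad^2 f:
  H = [[4, 6], [6, 9]]
Verify stationarity: grad f(x*) = H x* + g = (0, 0).
Eigenvalues of H: 0, 13.
H has a zero eigenvalue (singular; positive semidefinite but not definite), so H is neither positive definite, negative definite, nor indefinite. The second-order test alone is inconclusive -> degen.
(Indeed, f is constant along the null direction of H through x*, so x* is not a strict local extremum.)

degen


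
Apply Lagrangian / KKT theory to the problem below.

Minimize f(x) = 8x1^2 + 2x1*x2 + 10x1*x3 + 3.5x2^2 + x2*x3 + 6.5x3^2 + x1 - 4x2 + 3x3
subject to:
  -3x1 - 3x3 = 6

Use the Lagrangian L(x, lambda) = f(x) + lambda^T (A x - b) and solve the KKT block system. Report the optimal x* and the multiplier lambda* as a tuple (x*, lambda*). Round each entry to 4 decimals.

Form the Lagrangian:
  L(x, lambda) = (1/2) x^T Q x + c^T x + lambda^T (A x - b)
Stationarity (grad_x L = 0): Q x + c + A^T lambda = 0.
Primal feasibility: A x = b.

This gives the KKT block system:
  [ Q   A^T ] [ x     ]   [-c ]
  [ A    0  ] [ lambda ] = [ b ]

Solving the linear system:
  x*      = (-0.5484, 0.9355, -1.4516)
  lambda* = (-6.8065)
  f(x*)   = 16.0968

x* = (-0.5484, 0.9355, -1.4516), lambda* = (-6.8065)


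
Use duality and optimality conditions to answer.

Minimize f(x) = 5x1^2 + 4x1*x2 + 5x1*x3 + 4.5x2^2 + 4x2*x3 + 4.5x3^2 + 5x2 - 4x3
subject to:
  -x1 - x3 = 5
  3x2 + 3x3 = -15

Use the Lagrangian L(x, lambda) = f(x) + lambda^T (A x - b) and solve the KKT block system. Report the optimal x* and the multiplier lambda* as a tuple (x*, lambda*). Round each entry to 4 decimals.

Form the Lagrangian:
  L(x, lambda) = (1/2) x^T Q x + c^T x + lambda^T (A x - b)
Stationarity (grad_x L = 0): Q x + c + A^T lambda = 0.
Primal feasibility: A x = b.

This gives the KKT block system:
  [ Q   A^T ] [ x     ]   [-c ]
  [ A    0  ] [ lambda ] = [ b ]

Solving the linear system:
  x*      = (-0.5, -0.5, -4.5)
  lambda* = (-29.5, 6.5)
  f(x*)   = 130.25

x* = (-0.5, -0.5, -4.5), lambda* = (-29.5, 6.5)


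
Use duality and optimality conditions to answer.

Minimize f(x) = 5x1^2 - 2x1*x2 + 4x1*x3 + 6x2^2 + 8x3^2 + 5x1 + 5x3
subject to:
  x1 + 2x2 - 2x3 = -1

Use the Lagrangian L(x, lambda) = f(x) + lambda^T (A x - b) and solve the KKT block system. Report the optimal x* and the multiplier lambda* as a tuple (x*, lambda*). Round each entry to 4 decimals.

Form the Lagrangian:
  L(x, lambda) = (1/2) x^T Q x + c^T x + lambda^T (A x - b)
Stationarity (grad_x L = 0): Q x + c + A^T lambda = 0.
Primal feasibility: A x = b.

This gives the KKT block system:
  [ Q   A^T ] [ x     ]   [-c ]
  [ A    0  ] [ lambda ] = [ b ]

Solving the linear system:
  x*      = (-0.6139, -0.245, -0.052)
  lambda* = (0.8564)
  f(x*)   = -1.2364

x* = (-0.6139, -0.245, -0.052), lambda* = (0.8564)


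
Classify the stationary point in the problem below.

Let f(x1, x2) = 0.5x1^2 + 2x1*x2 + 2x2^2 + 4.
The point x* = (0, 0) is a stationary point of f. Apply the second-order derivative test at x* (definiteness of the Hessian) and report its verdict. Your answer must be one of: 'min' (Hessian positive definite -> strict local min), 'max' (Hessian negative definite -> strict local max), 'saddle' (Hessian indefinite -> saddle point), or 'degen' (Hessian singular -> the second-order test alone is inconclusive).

Compute the Hessian H = grad^2 f:
  H = [[1, 2], [2, 4]]
Verify stationarity: grad f(x*) = H x* + g = (0, 0).
Eigenvalues of H: 0, 5.
H has a zero eigenvalue (singular; positive semidefinite but not definite), so H is neither positive definite, negative definite, nor indefinite. The second-order test alone is inconclusive -> degen.
(Indeed, f is constant along the null direction of H through x*, so x* is not a strict local extremum.)

degen


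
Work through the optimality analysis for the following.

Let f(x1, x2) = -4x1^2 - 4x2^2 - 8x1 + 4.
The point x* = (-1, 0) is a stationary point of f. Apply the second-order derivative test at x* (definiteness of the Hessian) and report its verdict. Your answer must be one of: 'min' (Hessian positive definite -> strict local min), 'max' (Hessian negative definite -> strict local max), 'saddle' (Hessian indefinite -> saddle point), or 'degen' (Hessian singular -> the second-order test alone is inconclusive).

Compute the Hessian H = grad^2 f:
  H = [[-8, 0], [0, -8]]
Verify stationarity: grad f(x*) = H x* + g = (0, 0).
Eigenvalues of H: -8, -8.
Both eigenvalues < 0, so H is negative definite -> x* is a strict local max.

max


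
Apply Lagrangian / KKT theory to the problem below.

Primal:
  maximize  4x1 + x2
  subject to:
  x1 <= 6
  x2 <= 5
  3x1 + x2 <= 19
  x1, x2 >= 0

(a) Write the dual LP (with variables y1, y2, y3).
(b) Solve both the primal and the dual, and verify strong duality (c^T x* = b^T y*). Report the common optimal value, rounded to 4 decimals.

The standard primal-dual pair for 'max c^T x s.t. A x <= b, x >= 0' is:
  Dual:  min b^T y  s.t.  A^T y >= c,  y >= 0.

So the dual LP is:
  minimize  6y1 + 5y2 + 19y3
  subject to:
    y1 + 3y3 >= 4
    y2 + y3 >= 1
    y1, y2, y3 >= 0

Solving the primal: x* = (6, 1).
  primal value c^T x* = 25.
Solving the dual: y* = (1, 0, 1).
  dual value b^T y* = 25.
Strong duality: c^T x* = b^T y*. Confirmed.

25


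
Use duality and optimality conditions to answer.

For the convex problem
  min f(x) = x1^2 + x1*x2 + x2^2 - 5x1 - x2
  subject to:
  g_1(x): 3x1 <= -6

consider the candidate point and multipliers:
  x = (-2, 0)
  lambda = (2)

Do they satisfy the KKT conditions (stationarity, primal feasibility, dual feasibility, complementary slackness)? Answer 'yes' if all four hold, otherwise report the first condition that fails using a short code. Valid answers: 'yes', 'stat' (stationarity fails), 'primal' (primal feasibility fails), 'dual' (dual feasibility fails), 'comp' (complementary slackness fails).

Gradient of f: grad f(x) = Q x + c = (-9, -3)
Constraint values g_i(x) = a_i^T x - b_i:
  g_1((-2, 0)) = 0
Stationarity residual: grad f(x) + sum_i lambda_i a_i = (-3, -3)
  -> stationarity FAILS
Primal feasibility (all g_i <= 0): OK
Dual feasibility (all lambda_i >= 0): OK
Complementary slackness (lambda_i * g_i(x) = 0 for all i): OK

Verdict: the first failing condition is stationarity -> stat.

stat


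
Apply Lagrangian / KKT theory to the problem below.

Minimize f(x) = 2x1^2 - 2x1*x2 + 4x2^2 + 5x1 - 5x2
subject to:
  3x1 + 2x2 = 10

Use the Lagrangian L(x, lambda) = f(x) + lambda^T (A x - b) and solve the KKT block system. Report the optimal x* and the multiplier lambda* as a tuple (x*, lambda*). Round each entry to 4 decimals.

Form the Lagrangian:
  L(x, lambda) = (1/2) x^T Q x + c^T x + lambda^T (A x - b)
Stationarity (grad_x L = 0): Q x + c + A^T lambda = 0.
Primal feasibility: A x = b.

This gives the KKT block system:
  [ Q   A^T ] [ x     ]   [-c ]
  [ A    0  ] [ lambda ] = [ b ]

Solving the linear system:
  x*      = (2.0536, 1.9196)
  lambda* = (-3.125)
  f(x*)   = 15.9598

x* = (2.0536, 1.9196), lambda* = (-3.125)


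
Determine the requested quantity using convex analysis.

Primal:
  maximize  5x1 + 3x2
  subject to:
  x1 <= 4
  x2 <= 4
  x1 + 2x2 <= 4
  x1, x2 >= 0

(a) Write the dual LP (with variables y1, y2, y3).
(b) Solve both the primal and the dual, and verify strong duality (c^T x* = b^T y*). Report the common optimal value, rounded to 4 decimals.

The standard primal-dual pair for 'max c^T x s.t. A x <= b, x >= 0' is:
  Dual:  min b^T y  s.t.  A^T y >= c,  y >= 0.

So the dual LP is:
  minimize  4y1 + 4y2 + 4y3
  subject to:
    y1 + y3 >= 5
    y2 + 2y3 >= 3
    y1, y2, y3 >= 0

Solving the primal: x* = (4, 0).
  primal value c^T x* = 20.
Solving the dual: y* = (3.5, 0, 1.5).
  dual value b^T y* = 20.
Strong duality: c^T x* = b^T y*. Confirmed.

20


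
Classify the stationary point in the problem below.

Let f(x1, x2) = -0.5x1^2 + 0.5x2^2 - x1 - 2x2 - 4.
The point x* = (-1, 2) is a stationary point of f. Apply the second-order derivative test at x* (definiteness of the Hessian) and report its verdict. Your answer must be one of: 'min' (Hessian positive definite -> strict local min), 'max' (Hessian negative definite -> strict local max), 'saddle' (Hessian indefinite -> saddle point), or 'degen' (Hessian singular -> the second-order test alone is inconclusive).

Compute the Hessian H = grad^2 f:
  H = [[-1, 0], [0, 1]]
Verify stationarity: grad f(x*) = H x* + g = (0, 0).
Eigenvalues of H: -1, 1.
Eigenvalues have mixed signs, so H is indefinite -> x* is a saddle point.

saddle


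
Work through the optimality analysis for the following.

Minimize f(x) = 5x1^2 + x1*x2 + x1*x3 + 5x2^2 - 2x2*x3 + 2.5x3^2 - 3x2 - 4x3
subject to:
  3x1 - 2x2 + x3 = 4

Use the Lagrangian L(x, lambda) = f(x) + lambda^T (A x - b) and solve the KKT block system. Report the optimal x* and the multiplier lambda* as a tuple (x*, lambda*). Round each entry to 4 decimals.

Form the Lagrangian:
  L(x, lambda) = (1/2) x^T Q x + c^T x + lambda^T (A x - b)
Stationarity (grad_x L = 0): Q x + c + A^T lambda = 0.
Primal feasibility: A x = b.

This gives the KKT block system:
  [ Q   A^T ] [ x     ]   [-c ]
  [ A    0  ] [ lambda ] = [ b ]

Solving the linear system:
  x*      = (0.8273, -0.1648, 1.1884)
  lambda* = (-3.0989)
  f(x*)   = 4.0683

x* = (0.8273, -0.1648, 1.1884), lambda* = (-3.0989)


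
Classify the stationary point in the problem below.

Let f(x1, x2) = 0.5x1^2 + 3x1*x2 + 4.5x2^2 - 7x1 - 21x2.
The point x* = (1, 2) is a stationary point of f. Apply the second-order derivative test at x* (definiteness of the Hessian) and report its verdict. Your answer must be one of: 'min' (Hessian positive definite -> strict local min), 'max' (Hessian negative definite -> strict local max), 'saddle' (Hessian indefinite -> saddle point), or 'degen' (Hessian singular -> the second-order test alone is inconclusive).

Compute the Hessian H = grad^2 f:
  H = [[1, 3], [3, 9]]
Verify stationarity: grad f(x*) = H x* + g = (0, 0).
Eigenvalues of H: 0, 10.
H has a zero eigenvalue (singular; positive semidefinite but not definite), so H is neither positive definite, negative definite, nor indefinite. The second-order test alone is inconclusive -> degen.
(Indeed, f is constant along the null direction of H through x*, so x* is not a strict local extremum.)

degen


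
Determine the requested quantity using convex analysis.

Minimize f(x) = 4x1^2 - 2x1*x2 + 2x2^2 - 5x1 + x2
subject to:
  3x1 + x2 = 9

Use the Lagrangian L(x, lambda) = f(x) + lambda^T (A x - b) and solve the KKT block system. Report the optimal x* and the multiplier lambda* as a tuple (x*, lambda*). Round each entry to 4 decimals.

Form the Lagrangian:
  L(x, lambda) = (1/2) x^T Q x + c^T x + lambda^T (A x - b)
Stationarity (grad_x L = 0): Q x + c + A^T lambda = 0.
Primal feasibility: A x = b.

This gives the KKT block system:
  [ Q   A^T ] [ x     ]   [-c ]
  [ A    0  ] [ lambda ] = [ b ]

Solving the linear system:
  x*      = (2.3929, 1.8214)
  lambda* = (-3.5)
  f(x*)   = 10.6786

x* = (2.3929, 1.8214), lambda* = (-3.5)


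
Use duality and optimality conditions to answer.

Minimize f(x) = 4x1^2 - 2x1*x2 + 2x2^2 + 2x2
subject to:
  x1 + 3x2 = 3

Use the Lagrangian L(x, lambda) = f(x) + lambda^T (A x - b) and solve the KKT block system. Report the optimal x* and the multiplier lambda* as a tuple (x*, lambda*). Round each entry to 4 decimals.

Form the Lagrangian:
  L(x, lambda) = (1/2) x^T Q x + c^T x + lambda^T (A x - b)
Stationarity (grad_x L = 0): Q x + c + A^T lambda = 0.
Primal feasibility: A x = b.

This gives the KKT block system:
  [ Q   A^T ] [ x     ]   [-c ]
  [ A    0  ] [ lambda ] = [ b ]

Solving the linear system:
  x*      = (0.4091, 0.8636)
  lambda* = (-1.5455)
  f(x*)   = 3.1818

x* = (0.4091, 0.8636), lambda* = (-1.5455)


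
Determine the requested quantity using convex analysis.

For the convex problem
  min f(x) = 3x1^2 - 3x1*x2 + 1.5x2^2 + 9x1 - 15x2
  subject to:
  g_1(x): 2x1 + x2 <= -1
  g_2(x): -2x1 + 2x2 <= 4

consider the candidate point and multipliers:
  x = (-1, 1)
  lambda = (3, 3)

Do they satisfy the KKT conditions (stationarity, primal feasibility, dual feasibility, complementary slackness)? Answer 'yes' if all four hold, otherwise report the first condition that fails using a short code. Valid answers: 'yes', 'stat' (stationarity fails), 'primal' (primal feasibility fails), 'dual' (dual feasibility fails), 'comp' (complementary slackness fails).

Gradient of f: grad f(x) = Q x + c = (0, -9)
Constraint values g_i(x) = a_i^T x - b_i:
  g_1((-1, 1)) = 0
  g_2((-1, 1)) = 0
Stationarity residual: grad f(x) + sum_i lambda_i a_i = (0, 0)
  -> stationarity OK
Primal feasibility (all g_i <= 0): OK
Dual feasibility (all lambda_i >= 0): OK
Complementary slackness (lambda_i * g_i(x) = 0 for all i): OK

Verdict: yes, KKT holds.

yes


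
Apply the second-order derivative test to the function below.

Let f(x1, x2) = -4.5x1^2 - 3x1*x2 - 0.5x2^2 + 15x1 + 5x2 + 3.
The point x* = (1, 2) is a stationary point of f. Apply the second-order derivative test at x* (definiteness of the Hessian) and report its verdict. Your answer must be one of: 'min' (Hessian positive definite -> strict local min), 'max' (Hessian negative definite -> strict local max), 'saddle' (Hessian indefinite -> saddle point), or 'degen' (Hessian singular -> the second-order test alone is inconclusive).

Compute the Hessian H = grad^2 f:
  H = [[-9, -3], [-3, -1]]
Verify stationarity: grad f(x*) = H x* + g = (0, 0).
Eigenvalues of H: -10, 0.
H has a zero eigenvalue (singular; negative semidefinite but not definite), so H is neither positive definite, negative definite, nor indefinite. The second-order test alone is inconclusive -> degen.
(Indeed, f is constant along the null direction of H through x*, so x* is not a strict local extremum.)

degen


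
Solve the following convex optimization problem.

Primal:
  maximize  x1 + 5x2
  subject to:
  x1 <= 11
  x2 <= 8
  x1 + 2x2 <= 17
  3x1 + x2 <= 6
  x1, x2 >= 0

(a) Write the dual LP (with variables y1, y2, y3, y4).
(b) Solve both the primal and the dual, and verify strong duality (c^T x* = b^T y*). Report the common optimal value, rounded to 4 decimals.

The standard primal-dual pair for 'max c^T x s.t. A x <= b, x >= 0' is:
  Dual:  min b^T y  s.t.  A^T y >= c,  y >= 0.

So the dual LP is:
  minimize  11y1 + 8y2 + 17y3 + 6y4
  subject to:
    y1 + y3 + 3y4 >= 1
    y2 + 2y3 + y4 >= 5
    y1, y2, y3, y4 >= 0

Solving the primal: x* = (0, 6).
  primal value c^T x* = 30.
Solving the dual: y* = (0, 0, 0, 5).
  dual value b^T y* = 30.
Strong duality: c^T x* = b^T y*. Confirmed.

30


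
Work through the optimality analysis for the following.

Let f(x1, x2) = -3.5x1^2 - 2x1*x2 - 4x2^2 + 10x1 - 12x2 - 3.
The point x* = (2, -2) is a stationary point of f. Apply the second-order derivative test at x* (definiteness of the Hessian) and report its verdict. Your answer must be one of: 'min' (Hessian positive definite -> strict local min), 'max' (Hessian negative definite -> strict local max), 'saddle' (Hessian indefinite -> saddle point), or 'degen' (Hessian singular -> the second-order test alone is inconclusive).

Compute the Hessian H = grad^2 f:
  H = [[-7, -2], [-2, -8]]
Verify stationarity: grad f(x*) = H x* + g = (0, 0).
Eigenvalues of H: -9.5616, -5.4384.
Both eigenvalues < 0, so H is negative definite -> x* is a strict local max.

max


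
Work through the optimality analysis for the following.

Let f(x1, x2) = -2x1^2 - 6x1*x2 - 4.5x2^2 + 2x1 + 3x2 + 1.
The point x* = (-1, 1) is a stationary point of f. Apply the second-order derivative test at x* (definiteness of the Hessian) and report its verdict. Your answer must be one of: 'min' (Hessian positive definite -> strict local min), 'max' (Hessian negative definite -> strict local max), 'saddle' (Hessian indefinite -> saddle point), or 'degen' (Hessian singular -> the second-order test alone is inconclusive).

Compute the Hessian H = grad^2 f:
  H = [[-4, -6], [-6, -9]]
Verify stationarity: grad f(x*) = H x* + g = (0, 0).
Eigenvalues of H: -13, 0.
H has a zero eigenvalue (singular; negative semidefinite but not definite), so H is neither positive definite, negative definite, nor indefinite. The second-order test alone is inconclusive -> degen.
(Indeed, f is constant along the null direction of H through x*, so x* is not a strict local extremum.)

degen


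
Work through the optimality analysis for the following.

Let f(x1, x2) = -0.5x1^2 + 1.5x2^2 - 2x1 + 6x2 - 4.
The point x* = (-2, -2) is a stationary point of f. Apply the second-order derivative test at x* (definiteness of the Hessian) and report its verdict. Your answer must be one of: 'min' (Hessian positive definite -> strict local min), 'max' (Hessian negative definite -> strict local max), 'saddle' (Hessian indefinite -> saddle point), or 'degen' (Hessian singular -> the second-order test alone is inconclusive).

Compute the Hessian H = grad^2 f:
  H = [[-1, 0], [0, 3]]
Verify stationarity: grad f(x*) = H x* + g = (0, 0).
Eigenvalues of H: -1, 3.
Eigenvalues have mixed signs, so H is indefinite -> x* is a saddle point.

saddle


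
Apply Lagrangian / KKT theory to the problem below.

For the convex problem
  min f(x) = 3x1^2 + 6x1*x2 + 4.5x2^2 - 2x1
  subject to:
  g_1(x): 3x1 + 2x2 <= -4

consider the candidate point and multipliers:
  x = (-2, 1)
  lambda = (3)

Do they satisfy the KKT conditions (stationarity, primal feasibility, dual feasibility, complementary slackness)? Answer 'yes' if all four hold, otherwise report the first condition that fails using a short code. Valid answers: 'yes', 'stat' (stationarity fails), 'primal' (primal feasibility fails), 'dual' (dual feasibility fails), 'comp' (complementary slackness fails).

Gradient of f: grad f(x) = Q x + c = (-8, -3)
Constraint values g_i(x) = a_i^T x - b_i:
  g_1((-2, 1)) = 0
Stationarity residual: grad f(x) + sum_i lambda_i a_i = (1, 3)
  -> stationarity FAILS
Primal feasibility (all g_i <= 0): OK
Dual feasibility (all lambda_i >= 0): OK
Complementary slackness (lambda_i * g_i(x) = 0 for all i): OK

Verdict: the first failing condition is stationarity -> stat.

stat


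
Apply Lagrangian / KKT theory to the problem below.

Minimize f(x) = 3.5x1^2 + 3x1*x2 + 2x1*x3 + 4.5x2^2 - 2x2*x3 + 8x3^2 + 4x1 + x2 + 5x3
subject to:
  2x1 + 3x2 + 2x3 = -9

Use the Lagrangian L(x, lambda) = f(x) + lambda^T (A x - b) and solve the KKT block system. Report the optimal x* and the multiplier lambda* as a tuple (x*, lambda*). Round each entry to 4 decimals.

Form the Lagrangian:
  L(x, lambda) = (1/2) x^T Q x + c^T x + lambda^T (A x - b)
Stationarity (grad_x L = 0): Q x + c + A^T lambda = 0.
Primal feasibility: A x = b.

This gives the KKT block system:
  [ Q   A^T ] [ x     ]   [-c ]
  [ A    0  ] [ lambda ] = [ b ]

Solving the linear system:
  x*      = (-0.9863, -1.6638, -1.0179)
  lambda* = (4.9659)
  f(x*)   = 16.997

x* = (-0.9863, -1.6638, -1.0179), lambda* = (4.9659)


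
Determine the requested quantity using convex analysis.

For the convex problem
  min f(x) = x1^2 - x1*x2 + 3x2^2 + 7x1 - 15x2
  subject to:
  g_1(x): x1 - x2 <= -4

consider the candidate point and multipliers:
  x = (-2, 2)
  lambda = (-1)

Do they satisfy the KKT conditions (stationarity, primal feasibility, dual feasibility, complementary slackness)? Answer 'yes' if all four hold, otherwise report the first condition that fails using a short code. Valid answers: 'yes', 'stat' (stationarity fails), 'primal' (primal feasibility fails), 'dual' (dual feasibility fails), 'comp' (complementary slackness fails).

Gradient of f: grad f(x) = Q x + c = (1, -1)
Constraint values g_i(x) = a_i^T x - b_i:
  g_1((-2, 2)) = 0
Stationarity residual: grad f(x) + sum_i lambda_i a_i = (0, 0)
  -> stationarity OK
Primal feasibility (all g_i <= 0): OK
Dual feasibility (all lambda_i >= 0): FAILS
Complementary slackness (lambda_i * g_i(x) = 0 for all i): OK

Verdict: the first failing condition is dual_feasibility -> dual.

dual


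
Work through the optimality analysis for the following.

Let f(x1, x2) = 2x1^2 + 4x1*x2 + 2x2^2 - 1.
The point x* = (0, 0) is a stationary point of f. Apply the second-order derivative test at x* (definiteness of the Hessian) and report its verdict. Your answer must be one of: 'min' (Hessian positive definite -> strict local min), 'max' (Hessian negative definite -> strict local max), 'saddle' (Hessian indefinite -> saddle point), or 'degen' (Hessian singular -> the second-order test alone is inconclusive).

Compute the Hessian H = grad^2 f:
  H = [[4, 4], [4, 4]]
Verify stationarity: grad f(x*) = H x* + g = (0, 0).
Eigenvalues of H: 0, 8.
H has a zero eigenvalue (singular; positive semidefinite but not definite), so H is neither positive definite, negative definite, nor indefinite. The second-order test alone is inconclusive -> degen.
(Indeed, f is constant along the null direction of H through x*, so x* is not a strict local extremum.)

degen


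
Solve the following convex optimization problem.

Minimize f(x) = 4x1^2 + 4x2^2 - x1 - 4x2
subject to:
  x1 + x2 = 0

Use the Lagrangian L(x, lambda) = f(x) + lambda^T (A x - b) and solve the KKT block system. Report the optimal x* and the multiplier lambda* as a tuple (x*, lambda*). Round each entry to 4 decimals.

Form the Lagrangian:
  L(x, lambda) = (1/2) x^T Q x + c^T x + lambda^T (A x - b)
Stationarity (grad_x L = 0): Q x + c + A^T lambda = 0.
Primal feasibility: A x = b.

This gives the KKT block system:
  [ Q   A^T ] [ x     ]   [-c ]
  [ A    0  ] [ lambda ] = [ b ]

Solving the linear system:
  x*      = (-0.1875, 0.1875)
  lambda* = (2.5)
  f(x*)   = -0.2812

x* = (-0.1875, 0.1875), lambda* = (2.5)


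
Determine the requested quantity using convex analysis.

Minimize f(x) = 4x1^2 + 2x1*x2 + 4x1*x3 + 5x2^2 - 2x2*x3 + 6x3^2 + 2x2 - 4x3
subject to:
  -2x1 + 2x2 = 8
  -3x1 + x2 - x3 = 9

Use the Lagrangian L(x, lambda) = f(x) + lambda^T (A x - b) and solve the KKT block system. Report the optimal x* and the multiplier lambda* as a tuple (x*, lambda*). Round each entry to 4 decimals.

Form the Lagrangian:
  L(x, lambda) = (1/2) x^T Q x + c^T x + lambda^T (A x - b)
Stationarity (grad_x L = 0): Q x + c + A^T lambda = 0.
Primal feasibility: A x = b.

This gives the KKT block system:
  [ Q   A^T ] [ x     ]   [-c ]
  [ A    0  ] [ lambda ] = [ b ]

Solving the linear system:
  x*      = (-2.9677, 1.0323, 0.9355)
  lambda* = (1.0968, -6.7097)
  f(x*)   = 24.9677

x* = (-2.9677, 1.0323, 0.9355), lambda* = (1.0968, -6.7097)
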